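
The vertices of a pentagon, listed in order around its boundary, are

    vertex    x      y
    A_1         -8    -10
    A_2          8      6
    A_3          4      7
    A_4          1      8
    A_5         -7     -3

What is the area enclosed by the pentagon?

A_1→A_2: (-8)(6) − (8)(-10) = 32
A_2→A_3: (8)(7) − (4)(6) = 32
A_3→A_4: (4)(8) − (1)(7) = 25
A_4→A_5: (1)(-3) − (-7)(8) = 53
A_5→A_1: (-7)(-10) − (-8)(-3) = 46
Σ = 188
Area = |Σ|/2 = 94.

94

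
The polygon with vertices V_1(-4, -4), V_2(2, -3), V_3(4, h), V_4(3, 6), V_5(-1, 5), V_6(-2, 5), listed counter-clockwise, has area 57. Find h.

Write out the shoelace sum; only the two edges meeting at V_3 involve h:
2·Area = [(2·h − 4·(-3)) + (4·6 − 3·h)] + 74
       = -1·h + 110 = 114
⇒ h = -4.

-4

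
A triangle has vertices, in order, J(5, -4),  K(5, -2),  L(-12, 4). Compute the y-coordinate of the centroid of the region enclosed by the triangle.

Apply Gauss's area formula. First the cross-terms c_i = x_i·y_{i+1} − x_{i+1}·y_i:
  10, -4, 28  ⇒  2A = 34, A = 17.
Then Σ (y_i + y_{i+1})·c_i = -68, so ȳ = -68 / (6·17) = -2/3.

-2/3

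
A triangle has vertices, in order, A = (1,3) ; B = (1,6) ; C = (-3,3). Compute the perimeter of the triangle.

12

|AB| = √((0)² + (3)²) = √9 = 3
|BC| = √((-4)² + (-3)²) = √25 = 5
|CA| = √((4)² + (0)²) = √16 = 4
Perimeter = 3 + 5 + 4 = 12.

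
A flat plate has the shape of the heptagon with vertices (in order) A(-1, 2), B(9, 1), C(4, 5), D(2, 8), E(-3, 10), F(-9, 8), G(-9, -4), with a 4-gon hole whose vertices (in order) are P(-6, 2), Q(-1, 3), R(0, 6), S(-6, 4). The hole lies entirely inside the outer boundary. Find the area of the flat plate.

107

Outer boundary:
Apply the shoelace (surveyor's) formula: 2A = Σ (x_i·y_{i+1} − x_{i+1}·y_i), indices taken mod 7.
Cross-terms: -19, 41, 22, 44, 66, 108, -22  ⇒  Σ = 240
Area = |Σ|/2 = 120.
Hole:
Apply the shoelace (surveyor's) formula: 2A = Σ (x_i·y_{i+1} − x_{i+1}·y_i), indices taken mod 4.
Cross-terms: -16, -6, 36, 12  ⇒  Σ = 26
Area = |Σ|/2 = 13.
Net area = 120 − 13 = 107.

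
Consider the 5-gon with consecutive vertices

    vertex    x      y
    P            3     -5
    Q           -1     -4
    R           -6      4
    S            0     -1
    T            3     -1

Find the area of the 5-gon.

24

Apply the shoelace (surveyor's) formula: 2A = Σ (x_i·y_{i+1} − x_{i+1}·y_i), indices taken mod 5.
Σ = (-17) + (-28) + (6) + (3) + (-12) = -48
Area = |Σ|/2 = 24.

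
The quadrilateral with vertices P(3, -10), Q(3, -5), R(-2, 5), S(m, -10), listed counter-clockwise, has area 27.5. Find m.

The doubled signed area Σ (x_i y_{i+1} − x_{i+1} y_i) is linear in m.
With m=0 it equals 70; the coefficient of m is -15 (from the two edges through S).
So -15·m + 70 = 2·27.5 = 55 ⇒ m = 1.

1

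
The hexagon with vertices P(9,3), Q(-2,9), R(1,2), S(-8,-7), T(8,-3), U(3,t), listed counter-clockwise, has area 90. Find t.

1

Write out the shoelace sum; only the two edges meeting at U involve t:
2·Area = [(8·t − 3·(-3)) + (3·3 − 9·t)] + 163
       = -1·t + 181 = 180
⇒ t = 1.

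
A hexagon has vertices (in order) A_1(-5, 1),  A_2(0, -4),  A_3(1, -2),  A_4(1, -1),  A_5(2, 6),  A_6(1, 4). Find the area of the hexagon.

Apply the shoelace formula: 2A = Σ (x_i·y_{i+1} − x_{i+1}·y_i), indices taken mod 6.
Σ = (20) + (4) + (1) + (8) + (2) + (21) = 56
Area = |Σ|/2 = 28.

28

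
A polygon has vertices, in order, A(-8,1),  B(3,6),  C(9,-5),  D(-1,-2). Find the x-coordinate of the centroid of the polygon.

Apply the shoelace (surveyor's) formula. First the cross-terms c_i = x_i·y_{i+1} − x_{i+1}·y_i:
  -51, -69, -23, -17  ⇒  2A = -160, A = -80.
Then Σ (x_i + x_{i+1})·c_i = -604, so x̄ = -604 / (6·(-80)) = 151/120.

151/120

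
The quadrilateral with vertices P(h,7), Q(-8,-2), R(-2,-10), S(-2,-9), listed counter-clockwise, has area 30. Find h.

-8

The doubled signed area Σ (x_i y_{i+1} − x_{i+1} y_i) is linear in h.
With h=0 it equals 116; the coefficient of h is 7 (from the two edges through P).
So 7·h + 116 = 2·30 = 60 ⇒ h = -8.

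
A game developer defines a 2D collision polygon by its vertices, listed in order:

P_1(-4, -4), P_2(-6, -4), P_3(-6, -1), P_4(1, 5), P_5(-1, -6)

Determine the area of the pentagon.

38

Apply the shoelace formula: 2A = Σ (x_i·y_{i+1} − x_{i+1}·y_i), indices taken mod 5.
Σ = (-8) + (-18) + (-29) + (-1) + (-20) = -76
Area = |Σ|/2 = 38.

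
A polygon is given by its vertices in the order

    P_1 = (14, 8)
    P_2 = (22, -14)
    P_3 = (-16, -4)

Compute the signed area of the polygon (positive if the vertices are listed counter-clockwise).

-378

Apply Gauss's area formula: 2A = Σ (x_i·y_{i+1} − x_{i+1}·y_i), indices taken mod 3.
P_1→P_2: (14)(-14) − (22)(8) = -372
P_2→P_3: (22)(-4) − (-16)(-14) = -312
P_3→P_1: (-16)(8) − (14)(-4) = -72
Σ = -756
Signed area = Σ/2 = -378 (negative ⇒ clockwise traversal).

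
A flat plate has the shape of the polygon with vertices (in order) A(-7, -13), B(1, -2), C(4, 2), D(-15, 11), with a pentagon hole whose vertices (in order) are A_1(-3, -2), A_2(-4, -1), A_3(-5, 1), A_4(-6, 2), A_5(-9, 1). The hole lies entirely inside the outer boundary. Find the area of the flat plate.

184

Outer boundary:
Apply the shoelace formula: 2A = Σ (x_i·y_{i+1} − x_{i+1}·y_i), indices taken mod 4.
Σ = (27) + (10) + (74) + (272) = 383
Area = |Σ|/2 = 191.5.
Hole:
Apply the shoelace (surveyor's) formula: 2A = Σ (x_i·y_{i+1} − x_{i+1}·y_i), indices taken mod 5.
Σ = (-5) + (-9) + (-4) + (12) + (21) = 15
Area = |Σ|/2 = 7.5.
Net area = 191.5 − 7.5 = 184.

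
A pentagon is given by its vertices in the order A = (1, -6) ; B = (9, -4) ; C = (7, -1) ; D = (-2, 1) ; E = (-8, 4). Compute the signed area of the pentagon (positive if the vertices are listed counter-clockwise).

59

Apply Gauss's area formula: 2A = Σ (x_i·y_{i+1} − x_{i+1}·y_i), indices taken mod 5.
Σ = (50) + (19) + (5) + (0) + (44) = 118
Signed area = Σ/2 = 59 (positive ⇒ counter-clockwise traversal).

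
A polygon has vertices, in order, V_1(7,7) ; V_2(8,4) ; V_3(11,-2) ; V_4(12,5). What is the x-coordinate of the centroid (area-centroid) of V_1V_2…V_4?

Apply the shoelace formula. First the cross-terms c_i = x_i·y_{i+1} − x_{i+1}·y_i:
  -28, -60, 79, 49  ⇒  2A = 40, A = 20.
Then Σ (x_i + x_{i+1})·c_i = 1188, so x̄ = 1188 / (6·20) = 9.9.

9.9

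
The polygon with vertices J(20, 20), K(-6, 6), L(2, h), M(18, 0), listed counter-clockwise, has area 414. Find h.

-10

Write out the shoelace sum; only the two edges meeting at L involve h:
2·Area = [((-6)·h − 2·6) + (2·0 − 18·h)] + 600
       = -24·h + 588 = 828
⇒ h = -10.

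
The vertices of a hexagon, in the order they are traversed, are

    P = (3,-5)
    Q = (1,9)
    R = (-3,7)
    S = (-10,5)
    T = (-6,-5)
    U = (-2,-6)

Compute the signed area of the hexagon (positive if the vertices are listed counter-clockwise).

127.5

Apply the surveyor's formula: 2A = Σ (x_i·y_{i+1} − x_{i+1}·y_i), indices taken mod 6.
Cross-terms: 32, 34, 55, 80, 26, 28  ⇒  Σ = 255
Signed area = Σ/2 = 127.5 (positive ⇒ counter-clockwise traversal).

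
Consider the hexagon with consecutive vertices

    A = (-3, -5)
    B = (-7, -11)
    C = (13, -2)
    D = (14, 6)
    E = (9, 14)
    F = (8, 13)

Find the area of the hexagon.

203.5

Apply the shoelace formula: 2A = Σ (x_i·y_{i+1} − x_{i+1}·y_i), indices taken mod 6.
A→B: (-3)(-11) − (-7)(-5) = -2
B→C: (-7)(-2) − (13)(-11) = 157
C→D: (13)(6) − (14)(-2) = 106
D→E: (14)(14) − (9)(6) = 142
E→F: (9)(13) − (8)(14) = 5
F→A: (8)(-5) − (-3)(13) = -1
Σ = 407
Area = |Σ|/2 = 203.5.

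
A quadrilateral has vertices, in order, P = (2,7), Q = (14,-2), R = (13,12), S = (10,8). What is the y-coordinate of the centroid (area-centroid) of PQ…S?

Apply the shoelace (surveyor's) formula. First the cross-terms c_i = x_i·y_{i+1} − x_{i+1}·y_i:
  -102, 194, -16, 54  ⇒  2A = 130, A = 65.
Then Σ (y_i + y_{i+1})·c_i = 1920, so ȳ = 1920 / (6·65) = 64/13.

64/13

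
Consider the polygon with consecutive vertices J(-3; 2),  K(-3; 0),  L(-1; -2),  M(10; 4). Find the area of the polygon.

Apply Gauss's area formula: 2A = Σ (x_i·y_{i+1} − x_{i+1}·y_i), indices taken mod 4.
Σ = (6) + (6) + (16) + (32) = 60
Area = |Σ|/2 = 30.

30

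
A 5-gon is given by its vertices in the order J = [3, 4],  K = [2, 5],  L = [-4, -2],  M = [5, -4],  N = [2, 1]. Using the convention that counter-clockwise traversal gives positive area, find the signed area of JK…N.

33.5

Apply the shoelace formula: 2A = Σ (x_i·y_{i+1} − x_{i+1}·y_i), indices taken mod 5.
Σ = (7) + (16) + (26) + (13) + (5) = 67
Signed area = Σ/2 = 33.5 (positive ⇒ counter-clockwise traversal).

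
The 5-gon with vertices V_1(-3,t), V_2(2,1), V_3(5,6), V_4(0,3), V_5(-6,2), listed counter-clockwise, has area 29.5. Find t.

The doubled signed area Σ (x_i y_{i+1} − x_{i+1} y_i) is linear in t.
With t=0 it equals 43; the coefficient of t is -8 (from the two edges through V_1).
So -8·t + 43 = 2·29.5 = 59 ⇒ t = -2.

-2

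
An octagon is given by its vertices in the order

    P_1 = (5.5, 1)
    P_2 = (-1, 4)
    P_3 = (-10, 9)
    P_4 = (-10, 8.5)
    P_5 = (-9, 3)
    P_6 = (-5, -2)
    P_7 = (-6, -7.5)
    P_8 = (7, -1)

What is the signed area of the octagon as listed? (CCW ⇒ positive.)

P_1→P_2: (5.5)(4) − (-1)(1) = 23
P_2→P_3: (-1)(9) − (-10)(4) = 31
P_3→P_4: (-10)(8.5) − (-10)(9) = 5
P_4→P_5: (-10)(3) − (-9)(8.5) = 46.5
P_5→P_6: (-9)(-2) − (-5)(3) = 33
P_6→P_7: (-5)(-7.5) − (-6)(-2) = 25.5
P_7→P_8: (-6)(-1) − (7)(-7.5) = 58.5
P_8→P_1: (7)(1) − (5.5)(-1) = 12.5
Σ = 235
Signed area = Σ/2 = 117.5 (positive ⇒ counter-clockwise traversal).

117.5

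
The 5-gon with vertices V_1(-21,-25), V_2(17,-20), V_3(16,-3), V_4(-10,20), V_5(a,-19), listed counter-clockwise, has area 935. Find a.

The doubled signed area Σ (x_i y_{i+1} − x_{i+1} y_i) is linear in a.
With a=0 it equals 1195; the coefficient of a is -45 (from the two edges through V_5).
So -45·a + 1195 = 2·935 = 1870 ⇒ a = -15.

-15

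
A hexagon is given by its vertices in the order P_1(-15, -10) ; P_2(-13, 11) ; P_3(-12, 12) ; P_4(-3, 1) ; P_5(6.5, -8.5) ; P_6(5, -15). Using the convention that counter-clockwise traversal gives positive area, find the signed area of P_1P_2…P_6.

Apply the shoelace (surveyor's) formula: 2A = Σ (x_i·y_{i+1} − x_{i+1}·y_i), indices taken mod 6.
Σ = (-295) + (-24) + (24) + (19) + (-55) + (-275) = -606
Signed area = Σ/2 = -303 (negative ⇒ clockwise traversal).

-303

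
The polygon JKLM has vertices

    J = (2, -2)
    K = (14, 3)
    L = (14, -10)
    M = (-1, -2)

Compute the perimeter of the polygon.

|JK| = √((12)² + (5)²) = √169 = 13
|KL| = √((0)² + (-13)²) = √169 = 13
|LM| = √((-15)² + (8)²) = √289 = 17
|MJ| = √((3)² + (0)²) = √9 = 3
Perimeter = 13 + 13 + 17 + 3 = 46.

46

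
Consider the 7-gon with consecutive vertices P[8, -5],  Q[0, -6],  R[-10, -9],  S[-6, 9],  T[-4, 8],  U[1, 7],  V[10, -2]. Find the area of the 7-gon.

203

Cross-terms: -48, -60, -144, -12, -36, -72, -34  ⇒  Σ = -406
Area = |Σ|/2 = 203.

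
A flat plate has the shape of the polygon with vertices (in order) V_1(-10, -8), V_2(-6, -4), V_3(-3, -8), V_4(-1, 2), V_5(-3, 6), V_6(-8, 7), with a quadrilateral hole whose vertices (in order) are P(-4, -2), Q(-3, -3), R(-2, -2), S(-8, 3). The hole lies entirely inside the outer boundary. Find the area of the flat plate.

81.5

Outer boundary:
Apply Gauss's area formula: 2A = Σ (x_i·y_{i+1} − x_{i+1}·y_i), indices taken mod 6.
Cross-terms: -8, 36, -14, 0, 27, 134  ⇒  Σ = 175
Area = |Σ|/2 = 87.5.
Hole:
Apply the shoelace (surveyor's) formula: 2A = Σ (x_i·y_{i+1} − x_{i+1}·y_i), indices taken mod 4.
Σ = (6) + (0) + (-22) + (28) = 12
Area = |Σ|/2 = 6.
Net area = 87.5 − 6 = 81.5.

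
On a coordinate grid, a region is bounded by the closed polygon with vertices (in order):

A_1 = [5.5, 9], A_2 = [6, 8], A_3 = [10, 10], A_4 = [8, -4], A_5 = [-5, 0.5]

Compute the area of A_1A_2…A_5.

A_1→A_2: (5.5)(8) − (6)(9) = -10
A_2→A_3: (6)(10) − (10)(8) = -20
A_3→A_4: (10)(-4) − (8)(10) = -120
A_4→A_5: (8)(0.5) − (-5)(-4) = -16
A_5→A_1: (-5)(9) − (5.5)(0.5) = -47.75
Σ = -213.75
Area = |Σ|/2 = 106.875.

106.875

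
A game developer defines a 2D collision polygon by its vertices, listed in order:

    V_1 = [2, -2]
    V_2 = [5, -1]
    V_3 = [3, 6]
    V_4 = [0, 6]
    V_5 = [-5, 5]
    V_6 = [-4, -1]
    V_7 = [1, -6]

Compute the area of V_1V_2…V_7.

Apply the shoelace formula: 2A = Σ (x_i·y_{i+1} − x_{i+1}·y_i), indices taken mod 7.
Σ = (8) + (33) + (18) + (30) + (25) + (25) + (10) = 149
Area = |Σ|/2 = 74.5.

74.5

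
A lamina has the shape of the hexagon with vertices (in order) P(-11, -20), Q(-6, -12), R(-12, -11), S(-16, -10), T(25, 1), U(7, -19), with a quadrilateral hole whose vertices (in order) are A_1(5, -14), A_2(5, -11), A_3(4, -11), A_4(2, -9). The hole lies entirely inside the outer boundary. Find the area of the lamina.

356

Outer boundary:
Apply the shoelace (surveyor's) formula: 2A = Σ (x_i·y_{i+1} − x_{i+1}·y_i), indices taken mod 6.
Cross-terms: 12, -78, -56, 234, -482, -349  ⇒  Σ = -719
Area = |Σ|/2 = 359.5.
Hole:
Apply Gauss's area formula: 2A = Σ (x_i·y_{i+1} − x_{i+1}·y_i), indices taken mod 4.
Cross-terms: 15, -11, -14, 17  ⇒  Σ = 7
Area = |Σ|/2 = 3.5.
Net area = 359.5 − 3.5 = 356.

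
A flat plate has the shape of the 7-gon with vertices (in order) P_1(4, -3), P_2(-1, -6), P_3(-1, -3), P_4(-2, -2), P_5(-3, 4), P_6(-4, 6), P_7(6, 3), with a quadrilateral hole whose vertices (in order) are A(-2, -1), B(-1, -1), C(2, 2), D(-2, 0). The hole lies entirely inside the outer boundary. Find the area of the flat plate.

Outer boundary:
Apply the surveyor's formula: 2A = Σ (x_i·y_{i+1} − x_{i+1}·y_i), indices taken mod 7.
Σ = (-27) + (-3) + (-4) + (-14) + (-2) + (-48) + (-30) = -128
Area = |Σ|/2 = 64.
Hole:
Apply the shoelace formula: 2A = Σ (x_i·y_{i+1} − x_{i+1}·y_i), indices taken mod 4.
Cross-terms: 1, 0, 4, 2  ⇒  Σ = 7
Area = |Σ|/2 = 3.5.
Net area = 64 − 3.5 = 60.5.

60.5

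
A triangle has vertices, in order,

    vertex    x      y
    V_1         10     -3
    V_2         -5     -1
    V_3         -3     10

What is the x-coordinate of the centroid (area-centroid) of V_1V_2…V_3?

2/3

Apply the surveyor's formula. First the cross-terms c_i = x_i·y_{i+1} − x_{i+1}·y_i:
  -25, -53, -91  ⇒  2A = -169, A = -84.5.
Then Σ (x_i + x_{i+1})·c_i = -338, so x̄ = -338 / (6·(-84.5)) = 2/3.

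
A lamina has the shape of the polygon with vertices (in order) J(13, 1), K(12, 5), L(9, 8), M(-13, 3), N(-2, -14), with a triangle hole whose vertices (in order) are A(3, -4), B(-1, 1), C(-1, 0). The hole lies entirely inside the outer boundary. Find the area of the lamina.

Outer boundary:
Apply the surveyor's formula: 2A = Σ (x_i·y_{i+1} − x_{i+1}·y_i), indices taken mod 5.
Σ = (53) + (51) + (131) + (188) + (180) = 603
Area = |Σ|/2 = 301.5.
Hole:
Apply the surveyor's formula: 2A = Σ (x_i·y_{i+1} − x_{i+1}·y_i), indices taken mod 3.
Σ = (-1) + (1) + (4) = 4
Area = |Σ|/2 = 2.
Net area = 301.5 − 2 = 299.5.

299.5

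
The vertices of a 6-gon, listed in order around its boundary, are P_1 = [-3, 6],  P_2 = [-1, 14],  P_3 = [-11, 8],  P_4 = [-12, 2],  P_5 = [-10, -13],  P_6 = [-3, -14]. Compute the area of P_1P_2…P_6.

Σ = (-36) + (146) + (74) + (176) + (101) + (-60) = 401
Area = |Σ|/2 = 200.5.

200.5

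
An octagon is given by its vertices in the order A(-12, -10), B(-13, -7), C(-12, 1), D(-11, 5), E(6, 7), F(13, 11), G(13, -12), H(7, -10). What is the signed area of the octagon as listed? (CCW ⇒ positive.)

-429.5

A→B: (-12)(-7) − (-13)(-10) = -46
B→C: (-13)(1) − (-12)(-7) = -97
C→D: (-12)(5) − (-11)(1) = -49
D→E: (-11)(7) − (6)(5) = -107
E→F: (6)(11) − (13)(7) = -25
F→G: (13)(-12) − (13)(11) = -299
G→H: (13)(-10) − (7)(-12) = -46
H→A: (7)(-10) − (-12)(-10) = -190
Σ = -859
Signed area = Σ/2 = -429.5 (negative ⇒ clockwise traversal).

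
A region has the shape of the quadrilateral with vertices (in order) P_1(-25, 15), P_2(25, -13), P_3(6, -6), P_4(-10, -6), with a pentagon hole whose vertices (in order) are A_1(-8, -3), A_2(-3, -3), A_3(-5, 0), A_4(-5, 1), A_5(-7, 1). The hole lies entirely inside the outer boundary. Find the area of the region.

Outer boundary:
Σ = (-50) + (-72) + (-96) + (-300) = -518
Area = |Σ|/2 = 259.
Hole:
Σ = (15) + (-15) + (-5) + (2) + (29) = 26
Area = |Σ|/2 = 13.
Net area = 259 − 13 = 246.

246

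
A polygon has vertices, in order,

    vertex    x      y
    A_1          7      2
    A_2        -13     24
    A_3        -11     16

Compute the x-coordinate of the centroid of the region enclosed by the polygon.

Apply Gauss's area formula. First the cross-terms c_i = x_i·y_{i+1} − x_{i+1}·y_i:
  194, 56, -134  ⇒  2A = 116, A = 58.
Then Σ (x_i + x_{i+1})·c_i = -1972, so x̄ = -1972 / (6·58) = -17/3.

-17/3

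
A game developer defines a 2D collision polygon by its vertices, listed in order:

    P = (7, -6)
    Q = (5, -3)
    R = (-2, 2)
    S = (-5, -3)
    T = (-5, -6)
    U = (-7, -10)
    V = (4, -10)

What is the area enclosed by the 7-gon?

Apply the shoelace formula: 2A = Σ (x_i·y_{i+1} − x_{i+1}·y_i), indices taken mod 7.
P→Q: (7)(-3) − (5)(-6) = 9
Q→R: (5)(2) − (-2)(-3) = 4
R→S: (-2)(-3) − (-5)(2) = 16
S→T: (-5)(-6) − (-5)(-3) = 15
T→U: (-5)(-10) − (-7)(-6) = 8
U→V: (-7)(-10) − (4)(-10) = 110
V→P: (4)(-6) − (7)(-10) = 46
Σ = 208
Area = |Σ|/2 = 104.

104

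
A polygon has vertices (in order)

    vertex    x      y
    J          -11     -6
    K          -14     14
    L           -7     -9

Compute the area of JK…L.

Apply the surveyor's formula: 2A = Σ (x_i·y_{i+1} − x_{i+1}·y_i), indices taken mod 3.
J→K: (-11)(14) − (-14)(-6) = -238
K→L: (-14)(-9) − (-7)(14) = 224
L→J: (-7)(-6) − (-11)(-9) = -57
Σ = -71
Area = |Σ|/2 = 35.5.

35.5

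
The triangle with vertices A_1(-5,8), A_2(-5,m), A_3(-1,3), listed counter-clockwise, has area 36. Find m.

The doubled signed area Σ (x_i y_{i+1} − x_{i+1} y_i) is linear in m.
With m=0 it equals 32; the coefficient of m is -4 (from the two edges through A_2).
So -4·m + 32 = 2·36 = 72 ⇒ m = -10.

-10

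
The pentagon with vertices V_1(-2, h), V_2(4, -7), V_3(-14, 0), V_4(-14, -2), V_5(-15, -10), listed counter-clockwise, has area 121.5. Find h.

-11

The doubled signed area Σ (x_i y_{i+1} − x_{i+1} y_i) is linear in h.
With h=0 it equals 34; the coefficient of h is -19 (from the two edges through V_1).
So -19·h + 34 = 2·121.5 = 243 ⇒ h = -11.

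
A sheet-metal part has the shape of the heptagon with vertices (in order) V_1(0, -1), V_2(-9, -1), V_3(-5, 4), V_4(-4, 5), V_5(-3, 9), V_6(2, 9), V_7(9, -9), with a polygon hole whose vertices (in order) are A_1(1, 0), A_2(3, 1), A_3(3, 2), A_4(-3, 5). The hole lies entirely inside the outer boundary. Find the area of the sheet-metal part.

106.5

Outer boundary:
Apply Gauss's area formula: 2A = Σ (x_i·y_{i+1} − x_{i+1}·y_i), indices taken mod 7.
Σ = (-9) + (-41) + (-9) + (-21) + (-45) + (-99) + (-9) = -233
Area = |Σ|/2 = 116.5.
Hole:
Apply the shoelace (surveyor's) formula: 2A = Σ (x_i·y_{i+1} − x_{i+1}·y_i), indices taken mod 4.
A_1→A_2: (1)(1) − (3)(0) = 1
A_2→A_3: (3)(2) − (3)(1) = 3
A_3→A_4: (3)(5) − (-3)(2) = 21
A_4→A_1: (-3)(0) − (1)(5) = -5
Σ = 20
Area = |Σ|/2 = 10.
Net area = 116.5 − 10 = 106.5.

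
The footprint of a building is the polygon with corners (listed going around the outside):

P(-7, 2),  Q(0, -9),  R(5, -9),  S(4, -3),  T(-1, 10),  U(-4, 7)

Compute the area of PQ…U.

Cross-terms: 63, 45, 21, 37, 33, 41  ⇒  Σ = 240
Area = |Σ|/2 = 120.

120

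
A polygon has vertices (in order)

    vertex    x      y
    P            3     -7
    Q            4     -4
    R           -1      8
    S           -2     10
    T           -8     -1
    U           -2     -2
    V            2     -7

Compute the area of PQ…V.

85.5

Apply the shoelace (surveyor's) formula: 2A = Σ (x_i·y_{i+1} − x_{i+1}·y_i), indices taken mod 7.
Cross-terms: 16, 28, 6, 82, 14, 18, 7  ⇒  Σ = 171
Area = |Σ|/2 = 85.5.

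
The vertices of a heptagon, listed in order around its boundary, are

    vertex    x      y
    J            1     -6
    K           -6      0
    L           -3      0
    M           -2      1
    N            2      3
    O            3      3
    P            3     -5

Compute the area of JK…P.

Apply the shoelace (surveyor's) formula: 2A = Σ (x_i·y_{i+1} − x_{i+1}·y_i), indices taken mod 7.
Cross-terms: -36, 0, -3, -8, -3, -24, -13  ⇒  Σ = -87
Area = |Σ|/2 = 43.5.

43.5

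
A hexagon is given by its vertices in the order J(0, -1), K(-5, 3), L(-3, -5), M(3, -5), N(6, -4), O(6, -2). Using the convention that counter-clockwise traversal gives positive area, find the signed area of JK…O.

Apply the shoelace (surveyor's) formula: 2A = Σ (x_i·y_{i+1} − x_{i+1}·y_i), indices taken mod 6.
Cross-terms: -5, 34, 30, 18, 12, -6  ⇒  Σ = 83
Signed area = Σ/2 = 41.5 (positive ⇒ counter-clockwise traversal).

41.5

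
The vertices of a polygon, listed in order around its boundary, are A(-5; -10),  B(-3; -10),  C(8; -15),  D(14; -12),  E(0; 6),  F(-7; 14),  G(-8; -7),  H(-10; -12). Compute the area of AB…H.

Apply Gauss's area formula: 2A = Σ (x_i·y_{i+1} − x_{i+1}·y_i), indices taken mod 8.
A→B: (-5)(-10) − (-3)(-10) = 20
B→C: (-3)(-15) − (8)(-10) = 125
C→D: (8)(-12) − (14)(-15) = 114
D→E: (14)(6) − (0)(-12) = 84
E→F: (0)(14) − (-7)(6) = 42
F→G: (-7)(-7) − (-8)(14) = 161
G→H: (-8)(-12) − (-10)(-7) = 26
H→A: (-10)(-10) − (-5)(-12) = 40
Σ = 612
Area = |Σ|/2 = 306.

306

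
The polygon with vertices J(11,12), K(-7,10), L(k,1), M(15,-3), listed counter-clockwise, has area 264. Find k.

-11

Write out the shoelace sum; only the two edges meeting at L involve k:
2·Area = [((-7)·1 − k·10) + (k·(-3) − 15·1)] + 407
       = -13·k + 385 = 528
⇒ k = -11.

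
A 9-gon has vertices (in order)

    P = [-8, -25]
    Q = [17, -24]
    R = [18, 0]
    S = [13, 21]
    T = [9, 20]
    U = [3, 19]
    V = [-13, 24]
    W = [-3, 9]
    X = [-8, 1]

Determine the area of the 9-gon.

Apply the shoelace (surveyor's) formula: 2A = Σ (x_i·y_{i+1} − x_{i+1}·y_i), indices taken mod 9.
Σ = (617) + (432) + (378) + (71) + (111) + (319) + (-45) + (69) + (208) = 2160
Area = |Σ|/2 = 1080.

1080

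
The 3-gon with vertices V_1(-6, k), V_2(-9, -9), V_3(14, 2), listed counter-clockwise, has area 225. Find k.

12

The doubled signed area Σ (x_i y_{i+1} − x_{i+1} y_i) is linear in k.
With k=0 it equals 174; the coefficient of k is 23 (from the two edges through V_1).
So 23·k + 174 = 2·225 = 450 ⇒ k = 12.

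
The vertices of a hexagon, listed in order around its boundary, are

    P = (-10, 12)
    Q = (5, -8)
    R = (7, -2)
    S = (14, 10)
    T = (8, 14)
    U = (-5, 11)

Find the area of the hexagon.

244

Apply Gauss's area formula: 2A = Σ (x_i·y_{i+1} − x_{i+1}·y_i), indices taken mod 6.
Cross-terms: 20, 46, 98, 116, 158, 50  ⇒  Σ = 488
Area = |Σ|/2 = 244.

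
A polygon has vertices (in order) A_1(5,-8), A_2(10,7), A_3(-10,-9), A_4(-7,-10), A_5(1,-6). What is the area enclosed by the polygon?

Apply Gauss's area formula: 2A = Σ (x_i·y_{i+1} − x_{i+1}·y_i), indices taken mod 5.
Σ = (115) + (-20) + (37) + (52) + (22) = 206
Area = |Σ|/2 = 103.

103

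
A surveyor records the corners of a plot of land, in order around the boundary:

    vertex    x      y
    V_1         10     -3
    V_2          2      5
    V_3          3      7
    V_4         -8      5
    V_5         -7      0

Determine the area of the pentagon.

Apply the shoelace (surveyor's) formula: 2A = Σ (x_i·y_{i+1} − x_{i+1}·y_i), indices taken mod 5.
Σ = (56) + (-1) + (71) + (35) + (21) = 182
Area = |Σ|/2 = 91.

91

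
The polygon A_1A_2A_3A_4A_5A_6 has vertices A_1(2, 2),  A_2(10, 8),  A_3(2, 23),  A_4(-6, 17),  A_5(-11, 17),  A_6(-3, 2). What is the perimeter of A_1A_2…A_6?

64

|A_1A_2| = √((8)² + (6)²) = √100 = 10
|A_2A_3| = √((-8)² + (15)²) = √289 = 17
|A_3A_4| = √((-8)² + (-6)²) = √100 = 10
|A_4A_5| = √((-5)² + (0)²) = √25 = 5
|A_5A_6| = √((8)² + (-15)²) = √289 = 17
|A_6A_1| = √((5)² + (0)²) = √25 = 5
Perimeter = 10 + 17 + 10 + 5 + 17 + 5 = 64.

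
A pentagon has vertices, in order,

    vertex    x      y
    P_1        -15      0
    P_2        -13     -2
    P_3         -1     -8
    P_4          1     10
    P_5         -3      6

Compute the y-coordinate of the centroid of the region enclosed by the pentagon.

Apply the surveyor's formula. First the cross-terms c_i = x_i·y_{i+1} − x_{i+1}·y_i:
  30, 102, -2, 36, 90  ⇒  2A = 256, A = 128.
Then Σ (y_i + y_{i+1})·c_i = 32, so ȳ = 32 / (6·128) = 1/24.

1/24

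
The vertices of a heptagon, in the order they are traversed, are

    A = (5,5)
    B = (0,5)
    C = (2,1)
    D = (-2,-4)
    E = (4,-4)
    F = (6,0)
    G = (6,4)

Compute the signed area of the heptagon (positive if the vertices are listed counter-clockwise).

Apply the surveyor's formula: 2A = Σ (x_i·y_{i+1} − x_{i+1}·y_i), indices taken mod 7.
Cross-terms: 25, -10, -6, 24, 24, 24, 10  ⇒  Σ = 91
Signed area = Σ/2 = 45.5 (positive ⇒ counter-clockwise traversal).

45.5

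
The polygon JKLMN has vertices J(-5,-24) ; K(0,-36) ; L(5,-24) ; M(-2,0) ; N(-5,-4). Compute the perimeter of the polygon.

76

|JK| = √((5)² + (-12)²) = √169 = 13
|KL| = √((5)² + (12)²) = √169 = 13
|LM| = √((-7)² + (24)²) = √625 = 25
|MN| = √((-3)² + (-4)²) = √25 = 5
|NJ| = √((0)² + (-20)²) = √400 = 20
Perimeter = 13 + 13 + 25 + 5 + 20 = 76.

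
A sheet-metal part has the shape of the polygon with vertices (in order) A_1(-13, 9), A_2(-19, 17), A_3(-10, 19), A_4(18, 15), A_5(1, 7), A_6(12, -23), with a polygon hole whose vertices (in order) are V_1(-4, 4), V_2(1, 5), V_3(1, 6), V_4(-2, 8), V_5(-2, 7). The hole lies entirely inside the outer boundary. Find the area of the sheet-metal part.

Outer boundary:
Apply the surveyor's formula: 2A = Σ (x_i·y_{i+1} − x_{i+1}·y_i), indices taken mod 6.
Σ = (-50) + (-191) + (-492) + (111) + (-107) + (-191) = -920
Area = |Σ|/2 = 460.
Hole:
Σ = (-24) + (1) + (20) + (2) + (20) = 19
Area = |Σ|/2 = 9.5.
Net area = 460 − 9.5 = 450.5.

450.5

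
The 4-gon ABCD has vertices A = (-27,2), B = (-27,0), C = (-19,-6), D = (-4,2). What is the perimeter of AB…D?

52

|AB| = √((0)² + (-2)²) = √4 = 2
|BC| = √((8)² + (-6)²) = √100 = 10
|CD| = √((15)² + (8)²) = √289 = 17
|DA| = √((-23)² + (0)²) = √529 = 23
Perimeter = 2 + 10 + 17 + 23 = 52.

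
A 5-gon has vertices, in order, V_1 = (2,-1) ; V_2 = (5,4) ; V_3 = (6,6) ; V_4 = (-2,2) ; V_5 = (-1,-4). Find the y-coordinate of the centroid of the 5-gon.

113/93

Apply the shoelace formula. First the cross-terms c_i = x_i·y_{i+1} − x_{i+1}·y_i:
  13, 6, 24, 10, 9  ⇒  2A = 62, A = 31.
Then Σ (y_i + y_{i+1})·c_i = 226, so ȳ = 226 / (6·31) = 113/93.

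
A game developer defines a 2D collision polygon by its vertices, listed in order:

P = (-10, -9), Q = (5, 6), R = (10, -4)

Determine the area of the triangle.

Apply Gauss's area formula: 2A = Σ (x_i·y_{i+1} − x_{i+1}·y_i), indices taken mod 3.
P→Q: (-10)(6) − (5)(-9) = -15
Q→R: (5)(-4) − (10)(6) = -80
R→P: (10)(-9) − (-10)(-4) = -130
Σ = -225
Area = |Σ|/2 = 112.5.

112.5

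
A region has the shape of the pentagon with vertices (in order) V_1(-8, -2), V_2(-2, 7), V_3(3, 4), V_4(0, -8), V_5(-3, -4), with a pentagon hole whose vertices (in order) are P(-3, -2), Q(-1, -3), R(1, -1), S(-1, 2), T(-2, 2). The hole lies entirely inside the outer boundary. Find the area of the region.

Outer boundary:
Apply Gauss's area formula: 2A = Σ (x_i·y_{i+1} − x_{i+1}·y_i), indices taken mod 5.
Cross-terms: -60, -29, -24, -24, -26  ⇒  Σ = -163
Area = |Σ|/2 = 81.5.
Hole:
Σ = (7) + (4) + (1) + (2) + (10) = 24
Area = |Σ|/2 = 12.
Net area = 81.5 − 12 = 69.5.

69.5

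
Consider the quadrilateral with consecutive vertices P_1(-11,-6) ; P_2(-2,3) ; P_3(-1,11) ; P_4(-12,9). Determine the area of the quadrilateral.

Apply the shoelace (surveyor's) formula: 2A = Σ (x_i·y_{i+1} − x_{i+1}·y_i), indices taken mod 4.
P_1→P_2: (-11)(3) − (-2)(-6) = -45
P_2→P_3: (-2)(11) − (-1)(3) = -19
P_3→P_4: (-1)(9) − (-12)(11) = 123
P_4→P_1: (-12)(-6) − (-11)(9) = 171
Σ = 230
Area = |Σ|/2 = 115.

115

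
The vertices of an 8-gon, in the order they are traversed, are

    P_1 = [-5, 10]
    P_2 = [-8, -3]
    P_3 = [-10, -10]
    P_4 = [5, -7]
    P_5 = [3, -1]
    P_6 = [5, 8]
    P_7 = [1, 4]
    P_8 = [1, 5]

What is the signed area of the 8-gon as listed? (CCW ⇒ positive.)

179

P_1→P_2: (-5)(-3) − (-8)(10) = 95
P_2→P_3: (-8)(-10) − (-10)(-3) = 50
P_3→P_4: (-10)(-7) − (5)(-10) = 120
P_4→P_5: (5)(-1) − (3)(-7) = 16
P_5→P_6: (3)(8) − (5)(-1) = 29
P_6→P_7: (5)(4) − (1)(8) = 12
P_7→P_8: (1)(5) − (1)(4) = 1
P_8→P_1: (1)(10) − (-5)(5) = 35
Σ = 358
Signed area = Σ/2 = 179 (positive ⇒ counter-clockwise traversal).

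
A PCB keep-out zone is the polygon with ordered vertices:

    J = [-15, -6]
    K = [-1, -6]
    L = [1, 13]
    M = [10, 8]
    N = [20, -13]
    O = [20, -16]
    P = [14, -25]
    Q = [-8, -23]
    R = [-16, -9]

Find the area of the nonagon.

Cross-terms: 84, -7, -122, -290, -60, -276, -522, -296, -39  ⇒  Σ = -1528
Area = |Σ|/2 = 764.

764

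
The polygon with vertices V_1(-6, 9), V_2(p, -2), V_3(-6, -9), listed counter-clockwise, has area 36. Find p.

-10

Write out the shoelace sum; only the two edges meeting at V_2 involve p:
2·Area = [((-6)·(-2) − p·9) + (p·(-9) − (-6)·(-2))] + -108
       = -18·p + -108 = 72
⇒ p = -10.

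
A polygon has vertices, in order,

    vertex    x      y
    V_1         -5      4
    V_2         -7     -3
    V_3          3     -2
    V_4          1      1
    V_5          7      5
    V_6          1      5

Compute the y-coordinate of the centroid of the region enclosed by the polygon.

Apply the shoelace formula. First the cross-terms c_i = x_i·y_{i+1} − x_{i+1}·y_i:
  43, 23, 5, -2, 30, 29  ⇒  2A = 128, A = 64.
Then Σ (y_i + y_{i+1})·c_i = 472, so ȳ = 472 / (6·64) = 59/48.

59/48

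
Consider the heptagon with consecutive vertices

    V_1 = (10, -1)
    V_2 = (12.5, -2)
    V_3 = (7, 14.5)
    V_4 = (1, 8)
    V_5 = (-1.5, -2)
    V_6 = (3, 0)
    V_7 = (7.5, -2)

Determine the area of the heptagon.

V_1→V_2: (10)(-2) − (12.5)(-1) = -7.5
V_2→V_3: (12.5)(14.5) − (7)(-2) = 195.25
V_3→V_4: (7)(8) − (1)(14.5) = 41.5
V_4→V_5: (1)(-2) − (-1.5)(8) = 10
V_5→V_6: (-1.5)(0) − (3)(-2) = 6
V_6→V_7: (3)(-2) − (7.5)(0) = -6
V_7→V_1: (7.5)(-1) − (10)(-2) = 12.5
Σ = 251.75
Area = |Σ|/2 = 125.875.

125.875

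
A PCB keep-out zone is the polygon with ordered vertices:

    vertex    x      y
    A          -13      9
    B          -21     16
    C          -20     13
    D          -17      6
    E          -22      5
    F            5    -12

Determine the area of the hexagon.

152

Cross-terms: -19, 47, 101, 47, 239, -111  ⇒  Σ = 304
Area = |Σ|/2 = 152.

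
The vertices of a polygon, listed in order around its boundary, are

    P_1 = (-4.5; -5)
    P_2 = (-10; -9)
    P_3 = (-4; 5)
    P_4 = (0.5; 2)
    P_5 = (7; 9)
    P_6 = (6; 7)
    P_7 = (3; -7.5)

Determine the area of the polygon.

P_1→P_2: (-4.5)(-9) − (-10)(-5) = -9.5
P_2→P_3: (-10)(5) − (-4)(-9) = -86
P_3→P_4: (-4)(2) − (0.5)(5) = -10.5
P_4→P_5: (0.5)(9) − (7)(2) = -9.5
P_5→P_6: (7)(7) − (6)(9) = -5
P_6→P_7: (6)(-7.5) − (3)(7) = -66
P_7→P_1: (3)(-5) − (-4.5)(-7.5) = -48.75
Σ = -235.25
Area = |Σ|/2 = 117.625.

117.625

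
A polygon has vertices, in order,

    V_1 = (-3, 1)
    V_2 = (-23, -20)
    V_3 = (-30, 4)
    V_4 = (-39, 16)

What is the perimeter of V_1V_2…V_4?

108

|V_1V_2| = √((-20)² + (-21)²) = √841 = 29
|V_2V_3| = √((-7)² + (24)²) = √625 = 25
|V_3V_4| = √((-9)² + (12)²) = √225 = 15
|V_4V_1| = √((36)² + (-15)²) = √1521 = 39
Perimeter = 29 + 25 + 15 + 39 = 108.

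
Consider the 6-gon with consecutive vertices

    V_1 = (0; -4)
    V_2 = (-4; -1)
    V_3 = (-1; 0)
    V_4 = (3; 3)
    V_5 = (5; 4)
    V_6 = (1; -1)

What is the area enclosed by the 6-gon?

Σ = (-16) + (-1) + (-3) + (-3) + (-9) + (-4) = -36
Area = |Σ|/2 = 18.

18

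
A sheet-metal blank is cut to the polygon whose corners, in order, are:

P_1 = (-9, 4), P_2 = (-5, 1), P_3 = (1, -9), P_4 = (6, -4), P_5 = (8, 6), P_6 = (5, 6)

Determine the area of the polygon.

Apply Gauss's area formula: 2A = Σ (x_i·y_{i+1} − x_{i+1}·y_i), indices taken mod 6.
Σ = (11) + (44) + (50) + (68) + (18) + (74) = 265
Area = |Σ|/2 = 132.5.

132.5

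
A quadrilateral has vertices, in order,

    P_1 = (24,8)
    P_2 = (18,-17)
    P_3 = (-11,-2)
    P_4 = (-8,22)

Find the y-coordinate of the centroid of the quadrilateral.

211/75

Apply the shoelace formula. First the cross-terms c_i = x_i·y_{i+1} − x_{i+1}·y_i:
  -552, -223, -258, -592  ⇒  2A = -1625, A = -812.5.
Then Σ (y_i + y_{i+1})·c_i = -13715, so ȳ = -13715 / (6·(-812.5)) = 211/75.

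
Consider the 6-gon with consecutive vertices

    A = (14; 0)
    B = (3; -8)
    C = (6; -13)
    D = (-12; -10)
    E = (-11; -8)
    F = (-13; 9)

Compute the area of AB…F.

Apply Gauss's area formula: 2A = Σ (x_i·y_{i+1} − x_{i+1}·y_i), indices taken mod 6.
Σ = (-112) + (9) + (-216) + (-14) + (-203) + (-126) = -662
Area = |Σ|/2 = 331.

331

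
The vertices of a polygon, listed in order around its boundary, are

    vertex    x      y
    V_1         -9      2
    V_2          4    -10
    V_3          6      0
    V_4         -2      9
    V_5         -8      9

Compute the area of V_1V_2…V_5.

157.5

Apply the shoelace formula: 2A = Σ (x_i·y_{i+1} − x_{i+1}·y_i), indices taken mod 5.
V_1→V_2: (-9)(-10) − (4)(2) = 82
V_2→V_3: (4)(0) − (6)(-10) = 60
V_3→V_4: (6)(9) − (-2)(0) = 54
V_4→V_5: (-2)(9) − (-8)(9) = 54
V_5→V_1: (-8)(2) − (-9)(9) = 65
Σ = 315
Area = |Σ|/2 = 157.5.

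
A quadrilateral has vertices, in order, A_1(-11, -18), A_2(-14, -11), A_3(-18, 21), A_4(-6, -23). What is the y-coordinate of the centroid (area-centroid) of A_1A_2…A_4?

-104/19

Apply Gauss's area formula. First the cross-terms c_i = x_i·y_{i+1} − x_{i+1}·y_i:
  -131, -492, 540, -145  ⇒  2A = -228, A = -114.
Then Σ (y_i + y_{i+1})·c_i = 3744, so ȳ = 3744 / (6·(-114)) = -104/19.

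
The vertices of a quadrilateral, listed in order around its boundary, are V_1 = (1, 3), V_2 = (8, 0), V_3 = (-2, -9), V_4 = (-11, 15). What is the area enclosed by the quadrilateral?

Apply Gauss's area formula: 2A = Σ (x_i·y_{i+1} − x_{i+1}·y_i), indices taken mod 4.
V_1→V_2: (1)(0) − (8)(3) = -24
V_2→V_3: (8)(-9) − (-2)(0) = -72
V_3→V_4: (-2)(15) − (-11)(-9) = -129
V_4→V_1: (-11)(3) − (1)(15) = -48
Σ = -273
Area = |Σ|/2 = 136.5.

136.5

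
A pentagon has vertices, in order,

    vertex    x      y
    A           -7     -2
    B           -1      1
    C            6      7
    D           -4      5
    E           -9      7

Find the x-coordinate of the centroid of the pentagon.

Apply Gauss's area formula. First the cross-terms c_i = x_i·y_{i+1} − x_{i+1}·y_i:
  -9, -13, 58, 17, 67  ⇒  2A = 120, A = 60.
Then Σ (x_i + x_{i+1})·c_i = -1170, so x̄ = -1170 / (6·60) = -3.25.

-3.25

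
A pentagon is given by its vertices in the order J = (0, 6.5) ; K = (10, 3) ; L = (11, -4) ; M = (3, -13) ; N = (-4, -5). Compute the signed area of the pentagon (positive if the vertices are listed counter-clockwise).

Σ = (-65) + (-73) + (-131) + (-67) + (-26) = -362
Signed area = Σ/2 = -181 (negative ⇒ clockwise traversal).

-181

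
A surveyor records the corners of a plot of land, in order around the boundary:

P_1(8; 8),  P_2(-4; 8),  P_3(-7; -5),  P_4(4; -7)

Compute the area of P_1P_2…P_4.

164.5

Apply the surveyor's formula: 2A = Σ (x_i·y_{i+1} − x_{i+1}·y_i), indices taken mod 4.
Σ = (96) + (76) + (69) + (88) = 329
Area = |Σ|/2 = 164.5.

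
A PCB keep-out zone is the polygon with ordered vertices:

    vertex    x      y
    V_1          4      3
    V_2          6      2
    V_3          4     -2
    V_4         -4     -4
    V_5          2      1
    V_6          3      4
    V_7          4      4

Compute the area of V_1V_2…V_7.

Cross-terms: -10, -20, -24, 4, 5, -4, -4  ⇒  Σ = -53
Area = |Σ|/2 = 26.5.

26.5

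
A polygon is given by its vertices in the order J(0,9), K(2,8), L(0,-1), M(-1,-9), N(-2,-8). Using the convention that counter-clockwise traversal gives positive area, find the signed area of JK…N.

-24.5

Apply the surveyor's formula: 2A = Σ (x_i·y_{i+1} − x_{i+1}·y_i), indices taken mod 5.
Σ = (-18) + (-2) + (-1) + (-10) + (-18) = -49
Signed area = Σ/2 = -24.5 (negative ⇒ clockwise traversal).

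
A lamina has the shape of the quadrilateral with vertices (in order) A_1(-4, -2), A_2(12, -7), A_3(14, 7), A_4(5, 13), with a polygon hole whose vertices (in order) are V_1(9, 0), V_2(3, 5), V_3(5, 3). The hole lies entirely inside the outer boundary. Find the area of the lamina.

210.5

Outer boundary:
Σ = (52) + (182) + (147) + (42) = 423
Area = |Σ|/2 = 211.5.
Hole:
Apply Gauss's area formula: 2A = Σ (x_i·y_{i+1} − x_{i+1}·y_i), indices taken mod 3.
V_1→V_2: (9)(5) − (3)(0) = 45
V_2→V_3: (3)(3) − (5)(5) = -16
V_3→V_1: (5)(0) − (9)(3) = -27
Σ = 2
Area = |Σ|/2 = 1.
Net area = 211.5 − 1 = 210.5.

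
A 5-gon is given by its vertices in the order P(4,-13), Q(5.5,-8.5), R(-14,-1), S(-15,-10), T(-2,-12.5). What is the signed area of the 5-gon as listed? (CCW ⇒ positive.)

Apply the surveyor's formula: 2A = Σ (x_i·y_{i+1} − x_{i+1}·y_i), indices taken mod 5.
Σ = (37.5) + (-124.5) + (125) + (167.5) + (76) = 281.5
Signed area = Σ/2 = 140.75 (positive ⇒ counter-clockwise traversal).

140.75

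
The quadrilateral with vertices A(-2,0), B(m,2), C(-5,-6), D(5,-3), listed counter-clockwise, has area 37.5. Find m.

The doubled signed area Σ (x_i y_{i+1} − x_{i+1} y_i) is linear in m.
With m=0 it equals 45; the coefficient of m is -6 (from the two edges through B).
So -6·m + 45 = 2·37.5 = 75 ⇒ m = -5.

-5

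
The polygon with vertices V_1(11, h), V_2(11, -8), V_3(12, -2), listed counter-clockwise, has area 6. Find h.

4

Write out the shoelace sum; only the two edges meeting at V_1 involve h:
2·Area = [(12·h − 11·(-2)) + (11·(-8) − 11·h)] + 74
       = 1·h + 8 = 12
⇒ h = 4.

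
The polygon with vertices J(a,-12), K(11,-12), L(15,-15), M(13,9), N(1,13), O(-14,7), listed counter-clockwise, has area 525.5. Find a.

-3

The doubled signed area Σ (x_i y_{i+1} − x_{i+1} y_i) is linear in a.
With a=0 it equals 994; the coefficient of a is -19 (from the two edges through J).
So -19·a + 994 = 2·525.5 = 1051 ⇒ a = -3.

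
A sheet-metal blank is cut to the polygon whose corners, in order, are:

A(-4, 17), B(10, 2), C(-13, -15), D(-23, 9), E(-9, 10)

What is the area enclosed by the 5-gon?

513

Apply the surveyor's formula: 2A = Σ (x_i·y_{i+1} − x_{i+1}·y_i), indices taken mod 5.
Cross-terms: -178, -124, -462, -149, -113  ⇒  Σ = -1026
Area = |Σ|/2 = 513.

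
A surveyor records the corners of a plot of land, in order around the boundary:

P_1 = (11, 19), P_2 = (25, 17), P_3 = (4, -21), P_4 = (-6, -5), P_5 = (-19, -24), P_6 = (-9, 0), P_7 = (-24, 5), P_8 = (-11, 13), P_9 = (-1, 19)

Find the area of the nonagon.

960

Apply the shoelace formula: 2A = Σ (x_i·y_{i+1} − x_{i+1}·y_i), indices taken mod 9.
Cross-terms: -288, -593, -146, 49, -216, -45, -257, -196, -228  ⇒  Σ = -1920
Area = |Σ|/2 = 960.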